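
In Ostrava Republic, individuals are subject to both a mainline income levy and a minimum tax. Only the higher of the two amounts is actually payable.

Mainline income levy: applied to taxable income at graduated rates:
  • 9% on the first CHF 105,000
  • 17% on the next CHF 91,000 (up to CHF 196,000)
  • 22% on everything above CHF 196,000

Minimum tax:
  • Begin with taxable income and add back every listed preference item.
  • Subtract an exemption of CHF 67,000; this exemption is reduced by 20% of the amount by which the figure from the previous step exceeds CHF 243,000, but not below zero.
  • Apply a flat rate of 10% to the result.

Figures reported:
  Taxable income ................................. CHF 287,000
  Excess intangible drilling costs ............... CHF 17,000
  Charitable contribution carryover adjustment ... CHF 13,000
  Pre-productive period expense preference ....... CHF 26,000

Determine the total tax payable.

Minimum tax:
  Adjusted income: CHF 287,000 + CHF 17,000 + CHF 13,000 + CHF 26,000 = CHF 343,000
  Exemption: CHF 67,000 − 20% × (CHF 343,000 − CHF 243,000) = CHF 67,000 − CHF 20,000 = CHF 47,000
  Base: CHF 343,000 − CHF 47,000 = CHF 296,000
  CHF 296,000 × 10% = CHF 29,600

Mainline income levy:
  CHF 105,000 × 9% = CHF 9,450
  CHF 91,000 × 17% = CHF 15,470
  CHF 91,000 × 22% = CHF 20,020
  → CHF 44,940

CHF 44,940 > CHF 29,600, so the mainline income levy governs.

CHF 44,940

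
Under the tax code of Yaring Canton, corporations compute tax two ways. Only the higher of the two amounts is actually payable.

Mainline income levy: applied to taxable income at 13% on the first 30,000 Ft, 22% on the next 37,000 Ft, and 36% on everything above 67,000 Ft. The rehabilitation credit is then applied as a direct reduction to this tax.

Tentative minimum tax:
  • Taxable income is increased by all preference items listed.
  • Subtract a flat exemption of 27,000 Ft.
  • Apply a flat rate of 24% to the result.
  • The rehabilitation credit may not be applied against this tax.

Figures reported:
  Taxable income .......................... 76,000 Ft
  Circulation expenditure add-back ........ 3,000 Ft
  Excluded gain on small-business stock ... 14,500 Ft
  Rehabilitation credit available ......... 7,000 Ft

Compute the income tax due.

15,960 Ft

Tentative minimum tax:
  Adjusted income: 76,000 Ft + 3,000 Ft + 14,500 Ft = 93,500 Ft
  Less exemption 27,000 Ft → base 66,500 Ft
  66,500 Ft × 24% = 15,960 Ft

Mainline income levy:
  30,000 Ft × 13% = 3,900 Ft
  37,000 Ft × 22% = 8,140 Ft
  9,000 Ft × 36% = 3,240 Ft
  → 15,280 Ft
  Less rehabilitation credit 7,000 Ft → 8,280 Ft

15,960 Ft > 8,280 Ft, so the tentative minimum tax is the binding amount.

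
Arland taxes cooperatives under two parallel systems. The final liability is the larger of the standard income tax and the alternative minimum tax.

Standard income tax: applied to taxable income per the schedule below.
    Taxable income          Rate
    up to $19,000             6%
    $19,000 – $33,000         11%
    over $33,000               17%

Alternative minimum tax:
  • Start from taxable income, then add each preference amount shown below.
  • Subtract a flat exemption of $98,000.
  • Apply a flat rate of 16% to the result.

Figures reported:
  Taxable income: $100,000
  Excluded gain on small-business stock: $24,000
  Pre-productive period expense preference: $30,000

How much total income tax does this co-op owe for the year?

Standard income tax:
  $19,000 × 6% = $1,140
  $14,000 × 11% = $1,540
  $67,000 × 17% = $11,390
  → $14,070

Alternative minimum tax:
  Adjusted income: $100,000 + $24,000 + $30,000 = $154,000
  Less exemption $98,000 → base $56,000
  $56,000 × 16% = $8,960

$14,070 > $8,960, so the standard income tax governs.

$14,070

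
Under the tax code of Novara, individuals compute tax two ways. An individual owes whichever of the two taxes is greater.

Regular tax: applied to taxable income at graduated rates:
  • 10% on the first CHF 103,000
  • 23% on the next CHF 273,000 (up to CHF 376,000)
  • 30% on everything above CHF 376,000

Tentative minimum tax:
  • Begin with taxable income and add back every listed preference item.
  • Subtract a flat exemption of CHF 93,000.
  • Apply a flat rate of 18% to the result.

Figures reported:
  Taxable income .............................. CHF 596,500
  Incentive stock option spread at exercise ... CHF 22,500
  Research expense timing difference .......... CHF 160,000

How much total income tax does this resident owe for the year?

CHF 139,240

Regular tax:
  CHF 103,000 × 10% = CHF 10,300
  CHF 273,000 × 23% = CHF 62,790
  CHF 220,500 × 30% = CHF 66,150
  → CHF 139,240

Tentative minimum tax:
  Adjusted income: CHF 596,500 + CHF 22,500 + CHF 160,000 = CHF 779,000
  Less exemption CHF 93,000 → base CHF 686,000
  CHF 686,000 × 18% = CHF 123,480

CHF 139,240 > CHF 123,480, so the regular tax governs.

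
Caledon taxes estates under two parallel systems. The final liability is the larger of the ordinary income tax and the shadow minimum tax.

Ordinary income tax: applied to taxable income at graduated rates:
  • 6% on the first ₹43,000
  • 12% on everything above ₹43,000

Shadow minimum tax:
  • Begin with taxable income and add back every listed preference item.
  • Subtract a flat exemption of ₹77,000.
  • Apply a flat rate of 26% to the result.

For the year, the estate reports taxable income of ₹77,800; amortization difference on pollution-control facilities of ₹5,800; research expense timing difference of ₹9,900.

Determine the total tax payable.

Shadow minimum tax:
  Adjusted income: ₹77,800 + ₹5,800 + ₹9,900 = ₹93,500
  Less exemption ₹77,000 → base ₹16,500
  ₹16,500 × 26% = ₹4,290

Ordinary income tax:
  ₹43,000 × 6% = ₹2,580
  ₹34,800 × 12% = ₹4,176
  → ₹6,756

₹6,756 > ₹4,290, so the ordinary income tax governs.

₹6,756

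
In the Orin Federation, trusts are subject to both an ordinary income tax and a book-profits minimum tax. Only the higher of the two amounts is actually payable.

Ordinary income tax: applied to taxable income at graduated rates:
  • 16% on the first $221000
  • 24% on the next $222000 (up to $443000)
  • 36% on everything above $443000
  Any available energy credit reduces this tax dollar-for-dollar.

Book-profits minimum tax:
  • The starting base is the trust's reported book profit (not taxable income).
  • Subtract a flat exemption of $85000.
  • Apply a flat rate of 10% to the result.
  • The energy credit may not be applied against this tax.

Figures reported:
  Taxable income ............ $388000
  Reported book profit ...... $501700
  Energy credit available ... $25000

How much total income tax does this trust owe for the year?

$50440

Ordinary income tax:
  $221000 × 16% = $35360
  $167000 × 24% = $40080
  → $75440
  Less energy credit $25000 → $50440

Book-profits minimum tax:
  Base (reported book profit): $501700
  Less exemption $85000 → base $416700
  $416700 × 10% = $41670

$50440 > $41670, so the ordinary income tax governs.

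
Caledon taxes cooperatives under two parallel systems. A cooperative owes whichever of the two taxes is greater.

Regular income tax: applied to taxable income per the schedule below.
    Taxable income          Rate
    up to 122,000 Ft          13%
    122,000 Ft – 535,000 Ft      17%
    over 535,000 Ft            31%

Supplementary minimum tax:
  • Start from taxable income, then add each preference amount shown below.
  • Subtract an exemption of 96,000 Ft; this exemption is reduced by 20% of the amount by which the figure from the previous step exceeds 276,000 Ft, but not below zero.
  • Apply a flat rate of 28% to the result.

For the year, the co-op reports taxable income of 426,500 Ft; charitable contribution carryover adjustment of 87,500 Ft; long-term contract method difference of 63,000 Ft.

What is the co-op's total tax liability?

Regular income tax:
  122,000 Ft × 13% = 15,860 Ft
  304,500 Ft × 17% = 51,765 Ft
  → 67,625 Ft

Supplementary minimum tax:
  Adjusted income: 426,500 Ft + 87,500 Ft + 63,000 Ft = 577,000 Ft
  Exemption: 96,000 Ft − 20% × (577,000 Ft − 276,000 Ft) = 96,000 Ft − 60,200 Ft = 35,800 Ft
  Base: 577,000 Ft − 35,800 Ft = 541,200 Ft
  541,200 Ft × 28% = 151,536 Ft

151,536 Ft > 67,625 Ft, so the supplementary minimum tax is the binding amount.

151,536 Ft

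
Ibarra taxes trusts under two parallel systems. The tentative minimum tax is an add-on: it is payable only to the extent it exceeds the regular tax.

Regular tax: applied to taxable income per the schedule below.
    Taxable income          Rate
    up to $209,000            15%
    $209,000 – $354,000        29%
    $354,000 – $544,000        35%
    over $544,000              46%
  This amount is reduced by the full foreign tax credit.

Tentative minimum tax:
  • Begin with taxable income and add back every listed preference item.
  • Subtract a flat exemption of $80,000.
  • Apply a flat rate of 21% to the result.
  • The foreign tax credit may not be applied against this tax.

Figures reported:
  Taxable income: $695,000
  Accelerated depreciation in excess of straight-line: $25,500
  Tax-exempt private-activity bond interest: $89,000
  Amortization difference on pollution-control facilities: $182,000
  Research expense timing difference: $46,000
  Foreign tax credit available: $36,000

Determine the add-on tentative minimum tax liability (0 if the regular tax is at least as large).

Regular tax:
  $209,000 × 15% = $31,350
  $145,000 × 29% = $42,050
  $190,000 × 35% = $66,500
  $151,000 × 46% = $69,460
  → $209,360
  Less foreign tax credit $36,000 → $173,360

Tentative minimum tax:
  Adjusted income: $695,000 + $25,500 + $89,000 + $182,000 + $46,000 = $1,037,500
  Less exemption $80,000 → base $957,500
  $957,500 × 21% = $201,075

Excess of tentative minimum tax over regular tax: $201,075 − $173,360 = $27,715.

$27,715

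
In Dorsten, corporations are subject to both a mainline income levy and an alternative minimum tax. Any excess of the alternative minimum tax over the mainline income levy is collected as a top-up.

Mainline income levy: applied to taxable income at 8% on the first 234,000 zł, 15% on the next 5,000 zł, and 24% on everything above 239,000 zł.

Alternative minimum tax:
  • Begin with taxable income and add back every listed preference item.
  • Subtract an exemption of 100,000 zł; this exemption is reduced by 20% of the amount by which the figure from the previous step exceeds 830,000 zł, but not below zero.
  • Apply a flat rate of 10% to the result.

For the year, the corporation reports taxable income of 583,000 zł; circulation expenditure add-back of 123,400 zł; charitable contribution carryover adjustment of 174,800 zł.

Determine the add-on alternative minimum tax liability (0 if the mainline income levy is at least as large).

0 zł

Alternative minimum tax:
  Adjusted income: 583,000 zł + 123,400 zł + 174,800 zł = 881,200 zł
  Exemption: 100,000 zł − 20% × (881,200 zł − 830,000 zł) = 100,000 zł − 10,240 zł = 89,760 zł
  Base: 881,200 zł − 89,760 zł = 791,440 zł
  791,440 zł × 10% = 79,144 zł

Mainline income levy:
  234,000 zł × 8% = 18,720 zł
  5,000 zł × 15% = 750 zł
  344,000 zł × 24% = 82,560 zł
  → 102,030 zł

79,144 zł ≤ 102,030 zł, so no add-on is due.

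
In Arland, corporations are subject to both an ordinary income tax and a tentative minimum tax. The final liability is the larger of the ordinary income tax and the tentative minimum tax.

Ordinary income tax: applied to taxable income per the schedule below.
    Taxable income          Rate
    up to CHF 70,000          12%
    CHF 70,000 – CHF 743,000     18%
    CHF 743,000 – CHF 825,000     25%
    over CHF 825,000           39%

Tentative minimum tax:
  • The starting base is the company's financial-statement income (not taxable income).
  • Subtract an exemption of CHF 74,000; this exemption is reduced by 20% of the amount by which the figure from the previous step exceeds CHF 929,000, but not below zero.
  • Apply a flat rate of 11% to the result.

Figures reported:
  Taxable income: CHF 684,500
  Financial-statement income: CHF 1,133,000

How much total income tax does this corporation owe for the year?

Ordinary income tax:
  CHF 70,000 × 12% = CHF 8,400
  CHF 614,500 × 18% = CHF 110,610
  → CHF 119,010

Tentative minimum tax:
  Base (financial-statement income): CHF 1,133,000
  Exemption: CHF 74,000 − 20% × (CHF 1,133,000 − CHF 929,000) = CHF 74,000 − CHF 40,800 = CHF 33,200
  Base: CHF 1,133,000 − CHF 33,200 = CHF 1,099,800
  CHF 1,099,800 × 11% = CHF 120,978

CHF 120,978 > CHF 119,010, so the tentative minimum tax is the binding amount.

CHF 120,978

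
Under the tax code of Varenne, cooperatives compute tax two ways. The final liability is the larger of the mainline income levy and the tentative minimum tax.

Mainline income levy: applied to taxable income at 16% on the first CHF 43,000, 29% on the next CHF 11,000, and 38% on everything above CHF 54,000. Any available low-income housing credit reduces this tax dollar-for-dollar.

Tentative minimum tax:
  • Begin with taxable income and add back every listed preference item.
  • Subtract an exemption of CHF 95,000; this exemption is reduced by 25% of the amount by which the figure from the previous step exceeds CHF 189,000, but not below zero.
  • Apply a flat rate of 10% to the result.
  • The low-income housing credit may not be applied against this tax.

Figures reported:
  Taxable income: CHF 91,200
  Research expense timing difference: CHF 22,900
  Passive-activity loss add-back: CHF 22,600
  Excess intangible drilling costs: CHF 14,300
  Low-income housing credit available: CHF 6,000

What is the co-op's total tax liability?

CHF 18,206

Tentative minimum tax:
  Adjusted income: CHF 91,200 + CHF 22,900 + CHF 22,600 + CHF 14,300 = CHF 151,000
  Exemption: CHF 151,000 ≤ CHF 189,000, so full CHF 95,000 applies
  Base: CHF 151,000 − CHF 95,000 = CHF 56,000
  CHF 56,000 × 10% = CHF 5,600

Mainline income levy:
  CHF 43,000 × 16% = CHF 6,880
  CHF 11,000 × 29% = CHF 3,190
  CHF 37,200 × 38% = CHF 14,136
  → CHF 24,206
  Less low-income housing credit CHF 6,000 → CHF 18,206

CHF 18,206 > CHF 5,600, so the mainline income levy governs.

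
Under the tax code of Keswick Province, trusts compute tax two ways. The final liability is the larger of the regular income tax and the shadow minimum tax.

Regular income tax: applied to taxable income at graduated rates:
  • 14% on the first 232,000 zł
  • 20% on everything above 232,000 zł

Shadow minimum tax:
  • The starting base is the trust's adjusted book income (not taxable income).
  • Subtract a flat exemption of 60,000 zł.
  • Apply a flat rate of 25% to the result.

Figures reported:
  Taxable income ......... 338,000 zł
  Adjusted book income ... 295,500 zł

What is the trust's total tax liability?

Shadow minimum tax:
  Base (adjusted book income): 295,500 zł
  Less exemption 60,000 zł → base 235,500 zł
  235,500 zł × 25% = 58,875 zł

Regular income tax:
  232,000 zł × 14% = 32,480 zł
  106,000 zł × 20% = 21,200 zł
  → 53,680 zł

58,875 zł > 53,680 zł, so the shadow minimum tax is the binding amount.

58,875 zł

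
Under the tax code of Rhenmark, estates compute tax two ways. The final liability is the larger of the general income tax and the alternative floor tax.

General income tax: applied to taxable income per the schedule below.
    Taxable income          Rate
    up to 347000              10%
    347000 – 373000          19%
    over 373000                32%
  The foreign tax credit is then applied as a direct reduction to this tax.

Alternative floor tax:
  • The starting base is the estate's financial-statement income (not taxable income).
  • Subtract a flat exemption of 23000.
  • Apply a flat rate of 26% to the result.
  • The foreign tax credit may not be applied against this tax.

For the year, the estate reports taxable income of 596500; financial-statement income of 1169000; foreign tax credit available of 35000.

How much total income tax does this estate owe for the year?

Alternative floor tax:
  Base (financial-statement income): 1169000
  Less exemption 23000 → base 1146000
  1146000 × 26% = 297960

General income tax:
  347000 × 10% = 34700
  26000 × 19% = 4940
  223500 × 32% = 71520
  → 111160
  Less foreign tax credit 35000 → 76160

297960 > 76160, so the alternative floor tax is the binding amount.

297960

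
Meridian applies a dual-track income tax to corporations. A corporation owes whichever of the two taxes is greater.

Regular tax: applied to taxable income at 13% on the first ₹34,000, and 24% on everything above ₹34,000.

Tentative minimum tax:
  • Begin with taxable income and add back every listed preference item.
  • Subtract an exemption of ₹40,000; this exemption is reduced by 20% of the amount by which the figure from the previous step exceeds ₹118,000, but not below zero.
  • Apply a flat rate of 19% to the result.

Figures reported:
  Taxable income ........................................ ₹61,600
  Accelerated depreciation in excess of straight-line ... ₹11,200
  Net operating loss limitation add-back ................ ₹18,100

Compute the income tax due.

Regular tax:
  ₹34,000 × 13% = ₹4,420
  ₹27,600 × 24% = ₹6,624
  → ₹11,044

Tentative minimum tax:
  Adjusted income: ₹61,600 + ₹11,200 + ₹18,100 = ₹90,900
  Exemption: ₹90,900 ≤ ₹118,000, so full ₹40,000 applies
  Base: ₹90,900 − ₹40,000 = ₹50,900
  ₹50,900 × 19% = ₹9,671

₹11,044 > ₹9,671, so the regular tax governs.

₹11,044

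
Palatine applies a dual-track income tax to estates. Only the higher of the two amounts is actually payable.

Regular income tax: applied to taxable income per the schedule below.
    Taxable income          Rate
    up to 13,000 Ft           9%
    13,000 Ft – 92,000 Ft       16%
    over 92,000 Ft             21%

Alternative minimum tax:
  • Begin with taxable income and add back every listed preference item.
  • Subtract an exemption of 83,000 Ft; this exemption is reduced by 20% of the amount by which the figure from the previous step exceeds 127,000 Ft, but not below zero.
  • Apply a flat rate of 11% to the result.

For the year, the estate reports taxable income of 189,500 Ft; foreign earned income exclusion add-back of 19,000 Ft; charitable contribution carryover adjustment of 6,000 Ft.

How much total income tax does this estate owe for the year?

34,285 Ft

Alternative minimum tax:
  Adjusted income: 189,500 Ft + 19,000 Ft + 6,000 Ft = 214,500 Ft
  Exemption: 83,000 Ft − 20% × (214,500 Ft − 127,000 Ft) = 83,000 Ft − 17,500 Ft = 65,500 Ft
  Base: 214,500 Ft − 65,500 Ft = 149,000 Ft
  149,000 Ft × 11% = 16,390 Ft

Regular income tax:
  13,000 Ft × 9% = 1,170 Ft
  79,000 Ft × 16% = 12,640 Ft
  97,500 Ft × 21% = 20,475 Ft
  → 34,285 Ft

34,285 Ft > 16,390 Ft, so the regular income tax governs.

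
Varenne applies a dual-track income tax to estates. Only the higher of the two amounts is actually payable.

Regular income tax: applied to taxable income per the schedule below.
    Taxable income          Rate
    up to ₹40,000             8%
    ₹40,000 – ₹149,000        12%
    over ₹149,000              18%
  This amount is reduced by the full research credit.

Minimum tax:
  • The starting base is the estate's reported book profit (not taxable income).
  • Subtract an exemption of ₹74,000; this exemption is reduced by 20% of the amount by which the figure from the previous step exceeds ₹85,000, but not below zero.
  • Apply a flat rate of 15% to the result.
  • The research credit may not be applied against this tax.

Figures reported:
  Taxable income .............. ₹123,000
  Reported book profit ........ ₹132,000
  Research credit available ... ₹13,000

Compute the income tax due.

Regular income tax:
  ₹40,000 × 8% = ₹3,200
  ₹83,000 × 12% = ₹9,960
  → ₹13,160
  Less research credit ₹13,000 → ₹160

Minimum tax:
  Base (reported book profit): ₹132,000
  Exemption: ₹74,000 − 20% × (₹132,000 − ₹85,000) = ₹74,000 − ₹9,400 = ₹64,600
  Base: ₹132,000 − ₹64,600 = ₹67,400
  ₹67,400 × 15% = ₹10,110

₹10,110 > ₹160, so the minimum tax is the binding amount.

₹10,110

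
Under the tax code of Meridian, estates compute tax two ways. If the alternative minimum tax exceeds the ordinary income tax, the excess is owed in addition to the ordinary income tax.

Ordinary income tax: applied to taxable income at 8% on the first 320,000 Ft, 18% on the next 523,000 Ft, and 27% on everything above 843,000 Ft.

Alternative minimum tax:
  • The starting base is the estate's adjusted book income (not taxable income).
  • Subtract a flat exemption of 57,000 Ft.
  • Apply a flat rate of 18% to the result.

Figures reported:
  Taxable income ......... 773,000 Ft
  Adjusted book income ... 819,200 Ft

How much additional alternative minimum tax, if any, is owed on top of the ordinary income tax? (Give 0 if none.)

Alternative minimum tax:
  Base (adjusted book income): 819,200 Ft
  Less exemption 57,000 Ft → base 762,200 Ft
  762,200 Ft × 18% = 137,196 Ft

Ordinary income tax:
  320,000 Ft × 8% = 25,600 Ft
  453,000 Ft × 18% = 81,540 Ft
  → 107,140 Ft

Excess of alternative minimum tax over ordinary income tax: 137,196 Ft − 107,140 Ft = 30,056 Ft.

30,056 Ft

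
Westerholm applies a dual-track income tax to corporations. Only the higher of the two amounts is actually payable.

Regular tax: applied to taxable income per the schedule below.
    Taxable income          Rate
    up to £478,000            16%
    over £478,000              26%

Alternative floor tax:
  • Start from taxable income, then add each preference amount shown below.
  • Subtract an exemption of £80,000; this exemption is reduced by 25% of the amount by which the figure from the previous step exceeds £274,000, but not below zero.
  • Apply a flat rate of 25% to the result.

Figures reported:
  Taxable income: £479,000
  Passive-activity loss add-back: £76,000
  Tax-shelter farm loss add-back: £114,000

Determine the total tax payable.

£167,250

Regular tax:
  £478,000 × 16% = £76,480
  £1,000 × 26% = £260
  → £76,740

Alternative floor tax:
  Adjusted income: £479,000 + £76,000 + £114,000 = £669,000
  Exemption: 25% × (£669,000 − £274,000) = £98,750 ≥ £80,000, so the exemption is fully phased out
  Base: £669,000 − £0 = £669,000
  £669,000 × 25% = £167,250

£167,250 > £76,740, so the alternative floor tax is the binding amount.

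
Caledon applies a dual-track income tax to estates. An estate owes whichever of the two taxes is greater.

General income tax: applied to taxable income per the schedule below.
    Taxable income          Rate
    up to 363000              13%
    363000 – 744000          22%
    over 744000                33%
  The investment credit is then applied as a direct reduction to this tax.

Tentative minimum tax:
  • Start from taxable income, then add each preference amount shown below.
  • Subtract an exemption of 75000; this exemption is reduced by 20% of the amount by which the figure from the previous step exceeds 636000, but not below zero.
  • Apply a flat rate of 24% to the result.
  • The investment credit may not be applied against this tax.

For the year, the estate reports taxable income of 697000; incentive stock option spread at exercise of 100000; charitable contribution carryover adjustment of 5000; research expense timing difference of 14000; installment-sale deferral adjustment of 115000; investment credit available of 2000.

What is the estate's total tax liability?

Tentative minimum tax:
  Adjusted income: 697000 + 100000 + 5000 + 14000 + 115000 = 931000
  Exemption: 75000 − 20% × (931000 − 636000) = 75000 − 59000 = 16000
  Base: 931000 − 16000 = 915000
  915000 × 24% = 219600

General income tax:
  363000 × 13% = 47190
  334000 × 22% = 73480
  → 120670
  Less investment credit 2000 → 118670

219600 > 118670, so the tentative minimum tax is the binding amount.

219600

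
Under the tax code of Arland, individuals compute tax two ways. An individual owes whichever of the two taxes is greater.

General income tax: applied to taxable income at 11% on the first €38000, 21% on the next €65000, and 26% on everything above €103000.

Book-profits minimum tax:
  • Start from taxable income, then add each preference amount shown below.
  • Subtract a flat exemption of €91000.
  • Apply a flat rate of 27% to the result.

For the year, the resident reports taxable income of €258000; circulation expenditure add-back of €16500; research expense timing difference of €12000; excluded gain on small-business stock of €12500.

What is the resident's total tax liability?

€58130

General income tax:
  €38000 × 11% = €4180
  €65000 × 21% = €13650
  €155000 × 26% = €40300
  → €58130

Book-profits minimum tax:
  Adjusted income: €258000 + €16500 + €12000 + €12500 = €299000
  Less exemption €91000 → base €208000
  €208000 × 27% = €56160

€58130 > €56160, so the general income tax governs.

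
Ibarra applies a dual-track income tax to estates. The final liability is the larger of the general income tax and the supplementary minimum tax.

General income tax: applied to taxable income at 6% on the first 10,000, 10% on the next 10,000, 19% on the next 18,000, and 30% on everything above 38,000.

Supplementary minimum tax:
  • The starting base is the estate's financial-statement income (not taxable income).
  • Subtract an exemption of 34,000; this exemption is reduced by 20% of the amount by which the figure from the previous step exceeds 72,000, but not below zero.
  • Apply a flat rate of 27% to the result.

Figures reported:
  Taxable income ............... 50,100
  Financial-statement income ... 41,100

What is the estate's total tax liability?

8,650

General income tax:
  10,000 × 6% = 600
  10,000 × 10% = 1,000
  18,000 × 19% = 3,420
  12,100 × 30% = 3,630
  → 8,650

Supplementary minimum tax:
  Base (financial-statement income): 41,100
  Exemption: 41,100 ≤ 72,000, so full 34,000 applies
  Base: 41,100 − 34,000 = 7,100
  7,100 × 27% = 1,917

8,650 > 1,917, so the general income tax governs.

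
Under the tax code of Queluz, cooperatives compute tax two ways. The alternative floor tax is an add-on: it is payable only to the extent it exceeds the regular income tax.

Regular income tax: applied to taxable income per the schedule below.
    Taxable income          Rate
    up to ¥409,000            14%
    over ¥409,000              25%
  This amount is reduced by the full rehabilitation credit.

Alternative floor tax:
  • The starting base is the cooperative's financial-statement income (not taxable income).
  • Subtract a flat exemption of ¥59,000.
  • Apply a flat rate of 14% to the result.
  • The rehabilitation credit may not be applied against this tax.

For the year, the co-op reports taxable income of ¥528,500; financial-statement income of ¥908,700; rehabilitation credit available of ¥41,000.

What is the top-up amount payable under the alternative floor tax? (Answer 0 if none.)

¥72,823

Alternative floor tax:
  Base (financial-statement income): ¥908,700
  Less exemption ¥59,000 → base ¥849,700
  ¥849,700 × 14% = ¥118,958

Regular income tax:
  ¥409,000 × 14% = ¥57,260
  ¥119,500 × 25% = ¥29,875
  → ¥87,135
  Less rehabilitation credit ¥41,000 → ¥46,135

Excess of alternative floor tax over regular income tax: ¥118,958 − ¥46,135 = ¥72,823.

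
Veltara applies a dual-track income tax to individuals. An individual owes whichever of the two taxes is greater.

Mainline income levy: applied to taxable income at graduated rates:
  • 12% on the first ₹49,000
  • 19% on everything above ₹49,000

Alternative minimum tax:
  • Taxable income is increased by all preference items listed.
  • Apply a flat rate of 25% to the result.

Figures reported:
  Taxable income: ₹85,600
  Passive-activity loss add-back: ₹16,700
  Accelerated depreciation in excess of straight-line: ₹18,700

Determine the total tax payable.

Alternative minimum tax:
  Adjusted income: ₹85,600 + ₹16,700 + ₹18,700 = ₹121,000
  ₹121,000 × 25% = ₹30,250

Mainline income levy:
  ₹49,000 × 12% = ₹5,880
  ₹36,600 × 19% = ₹6,954
  → ₹12,834

₹30,250 > ₹12,834, so the alternative minimum tax is the binding amount.

₹30,250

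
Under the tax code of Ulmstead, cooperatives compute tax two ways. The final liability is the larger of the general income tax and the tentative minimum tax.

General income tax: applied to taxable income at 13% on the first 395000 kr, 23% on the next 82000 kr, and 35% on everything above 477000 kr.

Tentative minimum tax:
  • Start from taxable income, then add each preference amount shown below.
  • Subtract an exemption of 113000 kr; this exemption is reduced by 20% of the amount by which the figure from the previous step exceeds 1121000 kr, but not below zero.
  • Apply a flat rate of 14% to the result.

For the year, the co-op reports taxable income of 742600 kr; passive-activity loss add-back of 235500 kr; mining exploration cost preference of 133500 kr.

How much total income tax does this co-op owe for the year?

163170 kr

Tentative minimum tax:
  Adjusted income: 742600 kr + 235500 kr + 133500 kr = 1111600 kr
  Exemption: 1111600 kr ≤ 1121000 kr, so full 113000 kr applies
  Base: 1111600 kr − 113000 kr = 998600 kr
  998600 kr × 14% = 139804 kr

General income tax:
  395000 kr × 13% = 51350 kr
  82000 kr × 23% = 18860 kr
  265600 kr × 35% = 92960 kr
  → 163170 kr

163170 kr > 139804 kr, so the general income tax governs.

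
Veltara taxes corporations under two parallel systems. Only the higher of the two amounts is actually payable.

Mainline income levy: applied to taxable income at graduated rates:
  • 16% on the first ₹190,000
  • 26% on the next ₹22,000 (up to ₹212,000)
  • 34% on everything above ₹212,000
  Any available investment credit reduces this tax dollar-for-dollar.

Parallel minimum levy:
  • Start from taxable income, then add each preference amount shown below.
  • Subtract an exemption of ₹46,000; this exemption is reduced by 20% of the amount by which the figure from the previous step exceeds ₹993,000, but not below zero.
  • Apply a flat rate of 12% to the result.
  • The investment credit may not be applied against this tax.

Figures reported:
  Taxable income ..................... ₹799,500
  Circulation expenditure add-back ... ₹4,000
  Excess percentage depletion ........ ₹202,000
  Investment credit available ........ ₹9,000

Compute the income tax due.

Mainline income levy:
  ₹190,000 × 16% = ₹30,400
  ₹22,000 × 26% = ₹5,720
  ₹587,500 × 34% = ₹199,750
  → ₹235,870
  Less investment credit ₹9,000 → ₹226,870

Parallel minimum levy:
  Adjusted income: ₹799,500 + ₹4,000 + ₹202,000 = ₹1,005,500
  Exemption: ₹46,000 − 20% × (₹1,005,500 − ₹993,000) = ₹46,000 − ₹2,500 = ₹43,500
  Base: ₹1,005,500 − ₹43,500 = ₹962,000
  ₹962,000 × 12% = ₹115,440

₹226,870 > ₹115,440, so the mainline income levy governs.

₹226,870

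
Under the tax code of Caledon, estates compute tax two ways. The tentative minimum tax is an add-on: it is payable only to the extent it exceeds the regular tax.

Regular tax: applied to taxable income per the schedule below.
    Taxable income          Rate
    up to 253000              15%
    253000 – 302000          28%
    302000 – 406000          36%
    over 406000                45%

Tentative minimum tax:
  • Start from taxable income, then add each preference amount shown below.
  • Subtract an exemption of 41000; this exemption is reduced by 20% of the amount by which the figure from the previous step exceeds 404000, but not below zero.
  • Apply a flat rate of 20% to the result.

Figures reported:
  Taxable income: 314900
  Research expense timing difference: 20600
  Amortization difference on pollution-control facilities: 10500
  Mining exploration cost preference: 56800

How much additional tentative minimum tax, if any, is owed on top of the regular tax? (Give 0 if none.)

Tentative minimum tax:
  Adjusted income: 314900 + 20600 + 10500 + 56800 = 402800
  Exemption: 402800 ≤ 404000, so full 41000 applies
  Base: 402800 − 41000 = 361800
  361800 × 20% = 72360

Regular tax:
  253000 × 15% = 37950
  49000 × 28% = 13720
  12900 × 36% = 4644
  → 56314

Excess of tentative minimum tax over regular tax: 72360 − 56314 = 16046.

16046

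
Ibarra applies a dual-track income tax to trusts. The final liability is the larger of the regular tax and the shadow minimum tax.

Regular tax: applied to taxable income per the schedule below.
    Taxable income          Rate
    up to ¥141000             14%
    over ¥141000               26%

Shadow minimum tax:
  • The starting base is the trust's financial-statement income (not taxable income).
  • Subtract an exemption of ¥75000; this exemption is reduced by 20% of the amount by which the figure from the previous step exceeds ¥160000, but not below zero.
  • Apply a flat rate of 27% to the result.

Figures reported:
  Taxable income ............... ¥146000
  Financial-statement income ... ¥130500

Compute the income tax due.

¥21040

Regular tax:
  ¥141000 × 14% = ¥19740
  ¥5000 × 26% = ¥1300
  → ¥21040

Shadow minimum tax:
  Base (financial-statement income): ¥130500
  Exemption: ¥130500 ≤ ¥160000, so full ¥75000 applies
  Base: ¥130500 − ¥75000 = ¥55500
  ¥55500 × 27% = ¥14985

¥21040 > ¥14985, so the regular tax governs.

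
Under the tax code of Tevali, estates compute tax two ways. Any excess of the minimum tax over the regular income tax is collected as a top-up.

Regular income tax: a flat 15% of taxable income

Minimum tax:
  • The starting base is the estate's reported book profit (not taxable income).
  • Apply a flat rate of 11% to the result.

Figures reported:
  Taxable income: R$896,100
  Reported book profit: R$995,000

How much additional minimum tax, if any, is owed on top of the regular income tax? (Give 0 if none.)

Minimum tax:
  Base (reported book profit): R$995,000
  R$995,000 × 11% = R$109,450

Regular income tax:
  R$896,100 × 15% = R$134,415

R$109,450 ≤ R$134,415, so no add-on is due.

R$0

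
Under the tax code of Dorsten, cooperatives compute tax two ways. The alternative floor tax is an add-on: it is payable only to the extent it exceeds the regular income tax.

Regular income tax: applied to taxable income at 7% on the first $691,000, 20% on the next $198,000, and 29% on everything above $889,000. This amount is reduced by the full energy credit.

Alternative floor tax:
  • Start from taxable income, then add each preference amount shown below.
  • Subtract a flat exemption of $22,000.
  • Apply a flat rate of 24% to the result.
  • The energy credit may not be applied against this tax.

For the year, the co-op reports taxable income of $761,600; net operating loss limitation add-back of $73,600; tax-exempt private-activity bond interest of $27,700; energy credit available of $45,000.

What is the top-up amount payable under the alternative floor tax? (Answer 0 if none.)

$184,326

Alternative floor tax:
  Adjusted income: $761,600 + $73,600 + $27,700 = $862,900
  Less exemption $22,000 → base $840,900
  $840,900 × 24% = $201,816

Regular income tax:
  $691,000 × 7% = $48,370
  $70,600 × 20% = $14,120
  → $62,490
  Less energy credit $45,000 → $17,490

Excess of alternative floor tax over regular income tax: $201,816 − $17,490 = $184,326.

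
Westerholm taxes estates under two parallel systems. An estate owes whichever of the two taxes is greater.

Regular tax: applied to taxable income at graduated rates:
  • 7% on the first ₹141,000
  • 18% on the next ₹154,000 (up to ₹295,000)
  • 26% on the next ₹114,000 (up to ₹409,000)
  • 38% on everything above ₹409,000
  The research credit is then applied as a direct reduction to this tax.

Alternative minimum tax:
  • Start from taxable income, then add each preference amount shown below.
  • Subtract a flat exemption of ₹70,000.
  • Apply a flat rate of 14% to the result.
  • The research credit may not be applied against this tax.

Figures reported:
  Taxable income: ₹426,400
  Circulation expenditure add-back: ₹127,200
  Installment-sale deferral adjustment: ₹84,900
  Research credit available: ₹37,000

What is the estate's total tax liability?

Alternative minimum tax:
  Adjusted income: ₹426,400 + ₹127,200 + ₹84,900 = ₹638,500
  Less exemption ₹70,000 → base ₹568,500
  ₹568,500 × 14% = ₹79,590

Regular tax:
  ₹141,000 × 7% = ₹9,870
  ₹154,000 × 18% = ₹27,720
  ₹114,000 × 26% = ₹29,640
  ₹17,400 × 38% = ₹6,612
  → ₹73,842
  Less research credit ₹37,000 → ₹36,842

₹79,590 > ₹36,842, so the alternative minimum tax is the binding amount.

₹79,590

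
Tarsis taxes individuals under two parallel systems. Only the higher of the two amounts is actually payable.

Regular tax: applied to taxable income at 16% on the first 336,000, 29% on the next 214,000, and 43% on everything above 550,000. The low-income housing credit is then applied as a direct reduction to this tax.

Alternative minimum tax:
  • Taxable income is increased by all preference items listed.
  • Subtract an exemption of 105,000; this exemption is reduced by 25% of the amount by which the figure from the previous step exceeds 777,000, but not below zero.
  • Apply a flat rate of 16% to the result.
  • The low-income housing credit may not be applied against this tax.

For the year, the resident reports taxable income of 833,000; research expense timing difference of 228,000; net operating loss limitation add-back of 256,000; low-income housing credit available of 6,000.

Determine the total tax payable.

Regular tax:
  336,000 × 16% = 53,760
  214,000 × 29% = 62,060
  283,000 × 43% = 121,690
  → 237,510
  Less low-income housing credit 6,000 → 231,510

Alternative minimum tax:
  Adjusted income: 833,000 + 228,000 + 256,000 = 1,317,000
  Exemption: 25% × (1,317,000 − 777,000) = 135,000 ≥ 105,000, so the exemption is fully phased out
  Base: 1,317,000 − 0 = 1,317,000
  1,317,000 × 16% = 210,720

231,510 > 210,720, so the regular tax governs.

231,510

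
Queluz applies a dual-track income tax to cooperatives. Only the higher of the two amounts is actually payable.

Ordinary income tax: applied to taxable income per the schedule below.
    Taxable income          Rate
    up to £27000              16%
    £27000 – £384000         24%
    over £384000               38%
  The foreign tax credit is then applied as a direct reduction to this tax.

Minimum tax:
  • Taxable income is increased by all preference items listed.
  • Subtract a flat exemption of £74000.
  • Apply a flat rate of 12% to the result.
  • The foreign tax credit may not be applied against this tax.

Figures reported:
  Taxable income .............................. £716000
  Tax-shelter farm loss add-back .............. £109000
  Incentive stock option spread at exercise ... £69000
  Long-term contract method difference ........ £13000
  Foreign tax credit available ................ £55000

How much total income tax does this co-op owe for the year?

Ordinary income tax:
  £27000 × 16% = £4320
  £357000 × 24% = £85680
  £332000 × 38% = £126160
  → £216160
  Less foreign tax credit £55000 → £161160

Minimum tax:
  Adjusted income: £716000 + £109000 + £69000 + £13000 = £907000
  Less exemption £74000 → base £833000
  £833000 × 12% = £99960

£161160 > £99960, so the ordinary income tax governs.

£161160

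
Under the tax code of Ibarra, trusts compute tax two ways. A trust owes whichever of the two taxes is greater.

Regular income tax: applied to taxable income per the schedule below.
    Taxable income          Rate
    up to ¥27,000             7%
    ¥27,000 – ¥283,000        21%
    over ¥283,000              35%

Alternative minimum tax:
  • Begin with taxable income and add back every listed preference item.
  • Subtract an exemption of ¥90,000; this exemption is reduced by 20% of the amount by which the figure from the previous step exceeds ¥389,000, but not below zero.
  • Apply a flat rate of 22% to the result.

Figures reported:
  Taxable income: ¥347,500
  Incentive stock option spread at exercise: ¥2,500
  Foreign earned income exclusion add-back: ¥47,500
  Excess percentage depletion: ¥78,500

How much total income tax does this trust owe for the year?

¥88,748

Alternative minimum tax:
  Adjusted income: ¥347,500 + ¥2,500 + ¥47,500 + ¥78,500 = ¥476,000
  Exemption: ¥90,000 − 20% × (¥476,000 − ¥389,000) = ¥90,000 − ¥17,400 = ¥72,600
  Base: ¥476,000 − ¥72,600 = ¥403,400
  ¥403,400 × 22% = ¥88,748

Regular income tax:
  ¥27,000 × 7% = ¥1,890
  ¥256,000 × 21% = ¥53,760
  ¥64,500 × 35% = ¥22,575
  → ¥78,225

¥88,748 > ¥78,225, so the alternative minimum tax is the binding amount.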